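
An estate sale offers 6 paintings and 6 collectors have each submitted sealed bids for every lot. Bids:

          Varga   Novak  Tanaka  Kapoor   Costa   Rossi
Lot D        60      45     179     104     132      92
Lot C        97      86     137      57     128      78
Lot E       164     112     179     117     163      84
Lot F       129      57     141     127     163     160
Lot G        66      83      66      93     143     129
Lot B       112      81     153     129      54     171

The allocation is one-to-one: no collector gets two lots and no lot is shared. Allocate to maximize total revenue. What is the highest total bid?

This is the linear assignment problem.
Optimal: Varga→Lot E ($164), Novak→Lot C ($86), Tanaka→Lot D ($179), Kapoor→Lot F ($127), Costa→Lot G ($143), Rossi→Lot B ($171) — total 164+86+179+127+143+171 = $870.
Column-greedy (each lot in turn goes to its best remaining collector) gives $805, worse by 65.
Next-best assignment: Varga→Lot E, Novak→Lot C, Tanaka→Lot D, Kapoor→Lot B, Costa→Lot G, Rossi→Lot F = $861.

Max total: $870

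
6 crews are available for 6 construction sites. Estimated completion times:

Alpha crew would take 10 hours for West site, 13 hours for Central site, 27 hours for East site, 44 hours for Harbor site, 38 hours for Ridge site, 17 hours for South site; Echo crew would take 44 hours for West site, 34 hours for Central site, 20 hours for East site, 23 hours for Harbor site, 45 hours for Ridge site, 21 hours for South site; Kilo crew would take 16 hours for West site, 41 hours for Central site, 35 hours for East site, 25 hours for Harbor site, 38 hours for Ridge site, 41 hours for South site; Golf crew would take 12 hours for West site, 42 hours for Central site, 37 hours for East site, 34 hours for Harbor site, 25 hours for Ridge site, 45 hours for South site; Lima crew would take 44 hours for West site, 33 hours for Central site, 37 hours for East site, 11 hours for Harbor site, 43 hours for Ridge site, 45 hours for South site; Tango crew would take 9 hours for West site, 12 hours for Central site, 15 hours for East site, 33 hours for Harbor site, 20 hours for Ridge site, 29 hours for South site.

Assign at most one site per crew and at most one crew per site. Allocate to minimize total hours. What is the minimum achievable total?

Min total: 101 hours

This is the linear assignment problem.
Optimal: Alpha crew→Central site (13 hours), Echo crew→South site (21 hours), Kilo crew→West site (16 hours), Golf crew→Ridge site (25 hours), Lima crew→Harbor site (11 hours), Tango crew→East site (15 hours) — total 13+21+16+25+11+15 = 101 hours.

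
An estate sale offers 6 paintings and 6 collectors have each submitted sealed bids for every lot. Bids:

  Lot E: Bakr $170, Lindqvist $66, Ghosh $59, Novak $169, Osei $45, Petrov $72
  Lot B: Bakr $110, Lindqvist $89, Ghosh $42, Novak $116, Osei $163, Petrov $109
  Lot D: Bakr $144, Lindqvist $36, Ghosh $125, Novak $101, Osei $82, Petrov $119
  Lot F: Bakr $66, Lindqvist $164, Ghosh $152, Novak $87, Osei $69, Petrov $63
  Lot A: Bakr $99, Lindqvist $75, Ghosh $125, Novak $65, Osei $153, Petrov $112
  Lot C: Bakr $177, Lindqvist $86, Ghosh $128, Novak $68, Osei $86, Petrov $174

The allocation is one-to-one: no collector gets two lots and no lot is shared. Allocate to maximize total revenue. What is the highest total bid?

Optimal: Bakr→Lot D ($144), Lindqvist→Lot F ($164), Ghosh→Lot A ($125), Novak→Lot E ($169), Osei→Lot B ($163), Petrov→Lot C ($174) — total 144+164+125+169+163+174 = $939.
No other one-to-one assignment exceeds $939.

Max total: $939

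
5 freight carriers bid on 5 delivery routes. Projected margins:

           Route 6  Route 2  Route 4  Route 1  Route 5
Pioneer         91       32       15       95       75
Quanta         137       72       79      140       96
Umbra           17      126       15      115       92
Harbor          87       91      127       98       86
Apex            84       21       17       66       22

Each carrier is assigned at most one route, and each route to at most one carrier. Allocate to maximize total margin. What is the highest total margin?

Treat this as an assignment problem: match each carrier to one route.
Optimal: Pioneer→Route 5 ($75k), Quanta→Route 1 ($140k), Umbra→Route 2 ($126k), Harbor→Route 4 ($127k), Apex→Route 6 ($84k) — total 75+140+126+127+84 = $552k.
Column-greedy (each route in turn goes to its best remaining carrier) gives $507k, worse by 45.
No other one-to-one assignment exceeds $552k.

Maximum total: $552k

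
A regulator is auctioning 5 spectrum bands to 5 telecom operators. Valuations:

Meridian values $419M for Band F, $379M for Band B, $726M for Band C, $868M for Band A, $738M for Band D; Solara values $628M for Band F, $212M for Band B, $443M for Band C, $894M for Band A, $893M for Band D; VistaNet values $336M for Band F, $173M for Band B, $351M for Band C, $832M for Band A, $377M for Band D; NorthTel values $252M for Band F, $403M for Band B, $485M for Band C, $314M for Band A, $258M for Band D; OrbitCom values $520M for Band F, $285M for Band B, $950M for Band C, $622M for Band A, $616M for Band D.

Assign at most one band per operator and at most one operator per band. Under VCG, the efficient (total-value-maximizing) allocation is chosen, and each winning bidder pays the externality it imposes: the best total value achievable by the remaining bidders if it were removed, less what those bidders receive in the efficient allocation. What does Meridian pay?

Efficient allocation: Meridian→Band D ($738M), Solara→Band F ($628M), VistaNet→Band A ($832M), NorthTel→Band B ($403M), OrbitCom→Band C ($950M); total welfare W = $3551M.
Meridian receives Band D at value $738M, so the others get W − 738 = $2813M.
Without Meridian: best allocation of the remaining 4 bidders over all 5 bands is Solara→Band D ($893M), VistaNet→Band A ($832M), NorthTel→Band B ($403M), OrbitCom→Band C ($950M), total $3078M.
VCG payment = (others' best without Meridian) − (others' welfare with Meridian) = 3078 − 2813 = $265M.

Meridian pays $265M.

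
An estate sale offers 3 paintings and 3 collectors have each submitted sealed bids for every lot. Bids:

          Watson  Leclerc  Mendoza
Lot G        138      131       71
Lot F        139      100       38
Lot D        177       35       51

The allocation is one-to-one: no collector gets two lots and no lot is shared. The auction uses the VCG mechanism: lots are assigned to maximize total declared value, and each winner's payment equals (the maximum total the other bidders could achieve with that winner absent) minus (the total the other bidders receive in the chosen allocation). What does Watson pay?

Efficient allocation: Watson→Lot D ($177), Leclerc→Lot F ($100), Mendoza→Lot G ($71); total welfare W = $348.
Watson receives Lot D at value $177, so the others get W − 177 = $171.
Without Watson: best allocation of the remaining 2 bidders over all 3 lots is Leclerc→Lot G ($131), Mendoza→Lot D ($51), total $182.
VCG payment = (others' best without Watson) − (others' welfare with Watson) = 182 − 171 = $11.

Watson pays $11.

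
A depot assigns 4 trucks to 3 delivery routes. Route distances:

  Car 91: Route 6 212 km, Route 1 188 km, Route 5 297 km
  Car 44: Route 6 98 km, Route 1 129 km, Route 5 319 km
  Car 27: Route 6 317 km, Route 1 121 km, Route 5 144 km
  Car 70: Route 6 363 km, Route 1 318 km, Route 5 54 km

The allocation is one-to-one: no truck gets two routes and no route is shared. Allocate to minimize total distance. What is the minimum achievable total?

Min total: 273 km

Optimal: Car 44→Route 6 (98 km), Car 27→Route 1 (121 km), Car 70→Route 5 (54 km) — total 98+121+54 = 273 km.
Row-greedy (each truck in turn takes its cheapest remaining route) gives 430 km, worse by 157.
Next-best assignment: Car 44→Route 6, Car 91→Route 1, Car 70→Route 5 = 340 km.
Swapping Car 44↔Car 27 (Car 44→Route 1 129 km, Car 27→Route 6 317 km) adds 227.
Checked against all permutations: 273 km is optimal.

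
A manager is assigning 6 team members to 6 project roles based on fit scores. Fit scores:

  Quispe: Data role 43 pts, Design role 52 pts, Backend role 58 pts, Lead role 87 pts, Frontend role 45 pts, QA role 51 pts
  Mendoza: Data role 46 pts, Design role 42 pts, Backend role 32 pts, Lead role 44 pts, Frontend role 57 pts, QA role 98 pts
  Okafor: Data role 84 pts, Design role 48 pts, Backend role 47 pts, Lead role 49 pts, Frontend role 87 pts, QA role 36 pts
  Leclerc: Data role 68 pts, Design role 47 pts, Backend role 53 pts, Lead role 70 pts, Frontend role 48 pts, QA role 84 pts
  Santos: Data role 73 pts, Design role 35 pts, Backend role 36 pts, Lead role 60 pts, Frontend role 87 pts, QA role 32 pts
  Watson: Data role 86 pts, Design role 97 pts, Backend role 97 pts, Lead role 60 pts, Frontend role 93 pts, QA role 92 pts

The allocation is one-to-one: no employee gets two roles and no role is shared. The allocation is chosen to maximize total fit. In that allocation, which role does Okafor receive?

Okafor receives Data role.

Optimal: Quispe→Lead role (87 pts), Mendoza→QA role (98 pts), Okafor→Data role (84 pts), Leclerc→Backend role (53 pts), Santos→Frontend role (87 pts), Watson→Design role (97 pts) — total 87+98+84+53+87+97 = 506 pts.
Max-entry greedy (repeatedly take the single best remaining cell) gives 495 pts, worse by 11.
Next-best assignment: Quispe→Lead role, Mendoza→QA role, Okafor→Data role, Leclerc→Design role, Santos→Frontend role, Watson→Backend role = 500 pts.
Okafor's own top role is Frontend role (87 pts), but forcing Okafor→Frontend role and reassigning the rest optimally gives only 495 pts — worse by 11.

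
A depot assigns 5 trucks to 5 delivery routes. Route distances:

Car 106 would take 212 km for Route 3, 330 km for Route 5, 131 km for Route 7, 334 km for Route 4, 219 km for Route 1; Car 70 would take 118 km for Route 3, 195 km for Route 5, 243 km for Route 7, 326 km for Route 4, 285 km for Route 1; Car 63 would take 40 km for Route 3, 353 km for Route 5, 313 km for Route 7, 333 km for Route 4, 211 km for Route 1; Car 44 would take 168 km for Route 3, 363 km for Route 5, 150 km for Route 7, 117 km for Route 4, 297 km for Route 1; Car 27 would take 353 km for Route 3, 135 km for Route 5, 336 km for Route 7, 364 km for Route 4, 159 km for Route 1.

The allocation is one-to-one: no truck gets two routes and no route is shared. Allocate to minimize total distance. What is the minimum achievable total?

Optimal: Car 106→Route 7 (131 km), Car 70→Route 5 (195 km), Car 63→Route 3 (40 km), Car 44→Route 4 (117 km), Car 27→Route 1 (159 km) — total 131+195+40+117+159 = 642 km.
Column-greedy (each route in turn goes to its cheapest remaining truck) gives 708 km, worse by 66.
Next-best assignment: Car 106→Route 7, Car 70→Route 1, Car 63→Route 3, Car 44→Route 4, Car 27→Route 5 = 708 km.

Min total: 642 km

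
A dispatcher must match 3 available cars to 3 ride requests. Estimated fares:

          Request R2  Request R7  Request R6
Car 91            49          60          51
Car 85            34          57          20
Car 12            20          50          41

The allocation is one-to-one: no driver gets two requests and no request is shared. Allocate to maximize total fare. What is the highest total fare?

Max total: $147

Optimal: Car 91→Request R2 ($49), Car 85→Request R7 ($57), Car 12→Request R6 ($41) — total 49+57+41 = $147.
Row-greedy (each driver in turn takes its best remaining request) gives $135, worse by 12.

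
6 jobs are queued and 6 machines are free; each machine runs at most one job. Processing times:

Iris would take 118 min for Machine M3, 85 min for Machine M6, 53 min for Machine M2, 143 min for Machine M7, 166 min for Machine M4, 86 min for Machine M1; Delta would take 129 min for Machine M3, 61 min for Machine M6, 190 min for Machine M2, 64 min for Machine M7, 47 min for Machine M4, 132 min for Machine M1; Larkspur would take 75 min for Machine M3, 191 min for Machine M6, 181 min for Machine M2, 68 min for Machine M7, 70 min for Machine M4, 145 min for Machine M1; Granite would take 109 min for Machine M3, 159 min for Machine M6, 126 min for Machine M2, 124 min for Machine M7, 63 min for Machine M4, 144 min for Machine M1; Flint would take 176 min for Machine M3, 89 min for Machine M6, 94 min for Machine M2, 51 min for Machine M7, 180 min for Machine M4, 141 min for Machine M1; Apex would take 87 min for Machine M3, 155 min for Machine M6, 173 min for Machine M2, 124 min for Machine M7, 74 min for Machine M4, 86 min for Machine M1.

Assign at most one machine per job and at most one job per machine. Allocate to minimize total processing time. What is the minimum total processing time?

This is the linear assignment problem.
Optimal: Iris→Machine M2 (53 min), Delta→Machine M6 (61 min), Larkspur→Machine M3 (75 min), Granite→Machine M4 (63 min), Flint→Machine M7 (51 min), Apex→Machine M1 (86 min) — total 53+61+75+63+51+86 = 389 min.
Min-entry greedy (repeatedly take the single cheapest remaining cell) gives 471 min, worse by 82.
Next-best assignment: Iris→Machine M2, Delta→Machine M6, Larkspur→Machine M4, Granite→Machine M3, Flint→Machine M7, Apex→Machine M1 = 430 min.

Min total: 389 min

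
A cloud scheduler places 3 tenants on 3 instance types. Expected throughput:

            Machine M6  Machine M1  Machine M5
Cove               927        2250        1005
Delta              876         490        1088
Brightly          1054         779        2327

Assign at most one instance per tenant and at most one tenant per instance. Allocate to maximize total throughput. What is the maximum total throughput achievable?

This is the linear assignment problem.
Optimal: Cove→Machine M1 (2250 ops/s), Delta→Machine M6 (876 ops/s), Brightly→Machine M5 (2327 ops/s) — total 2250+876+2327 = 5453 ops/s.
Row-greedy (each tenant in turn takes its best remaining instance) gives 4392 ops/s, worse by 1061.
Swapping Brightly↔Cove (Brightly→Machine M1 779 ops/s, Cove→Machine M5 1005 ops/s) loses 2793.
Every other assignment is strictly worse.

Max total: 5453 ops/s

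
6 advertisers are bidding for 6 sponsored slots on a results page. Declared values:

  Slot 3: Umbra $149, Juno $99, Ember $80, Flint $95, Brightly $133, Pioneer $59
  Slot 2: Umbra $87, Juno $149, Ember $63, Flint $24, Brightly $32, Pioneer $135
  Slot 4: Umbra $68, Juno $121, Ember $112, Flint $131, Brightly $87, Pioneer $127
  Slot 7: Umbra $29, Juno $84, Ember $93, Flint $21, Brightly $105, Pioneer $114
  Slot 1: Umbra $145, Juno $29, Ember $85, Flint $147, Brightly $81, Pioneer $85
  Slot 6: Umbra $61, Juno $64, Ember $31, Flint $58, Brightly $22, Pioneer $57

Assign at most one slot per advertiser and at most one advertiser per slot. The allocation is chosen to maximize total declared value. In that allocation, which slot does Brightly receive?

Brightly receives Slot 7.

Optimal: Umbra→Slot 3 ($149), Juno→Slot 2 ($149), Ember→Slot 4 ($112), Flint→Slot 1 ($147), Brightly→Slot 7 ($105), Pioneer→Slot 6 ($57) — total 149+149+112+147+105+57 = $719.
Column-greedy (each slot in turn goes to its best remaining advertiser) gives $650, worse by 69.
Swapping Umbra↔Flint (Umbra→Slot 1 $145, Flint→Slot 3 $95) loses 56.
Brightly's own top slot is Slot 3 ($133), but forcing Brightly→Slot 3 and reassigning the rest optimally gives only $716 — worse by 3.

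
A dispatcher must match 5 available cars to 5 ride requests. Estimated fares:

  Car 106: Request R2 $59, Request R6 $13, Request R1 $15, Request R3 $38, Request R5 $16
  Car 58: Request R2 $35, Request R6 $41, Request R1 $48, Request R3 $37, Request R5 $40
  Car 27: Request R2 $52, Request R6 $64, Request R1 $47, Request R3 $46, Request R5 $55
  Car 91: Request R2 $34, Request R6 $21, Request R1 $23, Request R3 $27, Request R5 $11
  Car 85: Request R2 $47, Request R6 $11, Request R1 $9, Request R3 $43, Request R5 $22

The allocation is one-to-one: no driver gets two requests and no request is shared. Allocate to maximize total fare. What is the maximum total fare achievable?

This is the linear assignment problem.
Optimal: Car 106→Request R2 ($59), Car 58→Request R5 ($40), Car 27→Request R6 ($64), Car 91→Request R1 ($23), Car 85→Request R3 ($43) — total 59+40+64+23+43 = $229.
Row-greedy (each driver in turn takes its best remaining request) gives $220, worse by 9.
Every other assignment is strictly worse.

Max total: $229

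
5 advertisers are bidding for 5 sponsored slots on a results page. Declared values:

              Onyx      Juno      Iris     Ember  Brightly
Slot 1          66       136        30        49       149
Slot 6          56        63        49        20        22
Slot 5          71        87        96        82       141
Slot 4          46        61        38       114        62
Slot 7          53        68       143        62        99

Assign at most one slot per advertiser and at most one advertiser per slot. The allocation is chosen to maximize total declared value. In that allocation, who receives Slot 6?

Optimal: Onyx→Slot 6 ($56), Juno→Slot 1 ($136), Iris→Slot 7 ($143), Ember→Slot 4 ($114), Brightly→Slot 5 ($141) — total 56+136+143+114+141 = $590.
Column-greedy (each slot in turn goes to its best remaining advertiser) gives $475, worse by 115.
Checked against all permutations: $590 is optimal.
Onyx's own top slot is Slot 5 ($71), but forcing Onyx→Slot 5 and reassigning the rest optimally gives only $540 — worse by 50.

Onyx receives Slot 6.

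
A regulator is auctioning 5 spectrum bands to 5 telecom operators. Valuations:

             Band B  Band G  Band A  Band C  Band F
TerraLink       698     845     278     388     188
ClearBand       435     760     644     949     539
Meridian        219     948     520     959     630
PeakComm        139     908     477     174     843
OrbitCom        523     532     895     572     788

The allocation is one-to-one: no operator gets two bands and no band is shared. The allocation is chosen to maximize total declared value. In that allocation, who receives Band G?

Meridian receives Band G.

This is a one-to-one assignment (maximum-weight bipartite matching).
Optimal: TerraLink→Band B ($698M), ClearBand→Band C ($949M), Meridian→Band G ($948M), PeakComm→Band F ($843M), OrbitCom→Band A ($895M) — total 698+949+948+843+895 = $4333M.
Row-greedy (each operator in turn takes its best remaining band) gives $3424M, worse by 909.
No other one-to-one assignment exceeds $4333M.
Meridian's own top band is Band C ($959M), but forcing Meridian→Band C and reassigning the rest optimally gives only $4155M — worse by 178.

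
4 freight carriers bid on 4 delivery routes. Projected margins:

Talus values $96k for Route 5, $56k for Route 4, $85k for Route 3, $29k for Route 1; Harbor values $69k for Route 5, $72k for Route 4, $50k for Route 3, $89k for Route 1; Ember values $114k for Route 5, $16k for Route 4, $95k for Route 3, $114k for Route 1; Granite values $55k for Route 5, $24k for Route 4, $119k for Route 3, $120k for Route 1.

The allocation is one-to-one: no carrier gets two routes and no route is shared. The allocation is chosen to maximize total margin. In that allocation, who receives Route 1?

Optimal: Talus→Route 5 ($96k), Harbor→Route 4 ($72k), Ember→Route 1 ($114k), Granite→Route 3 ($119k) — total 96+72+114+119 = $401k.
Row-greedy (each carrier in turn takes its best remaining route) gives $304k, worse by 97.
Next-best assignment: Talus→Route 3, Harbor→Route 4, Ember→Route 5, Granite→Route 1 = $391k.
Checked against all permutations: $401k is optimal.
Ember's own top route is Route 5 ($114k), but forcing Ember→Route 5 and reassigning the rest optimally gives only $391k — worse by 10.

Ember receives Route 1.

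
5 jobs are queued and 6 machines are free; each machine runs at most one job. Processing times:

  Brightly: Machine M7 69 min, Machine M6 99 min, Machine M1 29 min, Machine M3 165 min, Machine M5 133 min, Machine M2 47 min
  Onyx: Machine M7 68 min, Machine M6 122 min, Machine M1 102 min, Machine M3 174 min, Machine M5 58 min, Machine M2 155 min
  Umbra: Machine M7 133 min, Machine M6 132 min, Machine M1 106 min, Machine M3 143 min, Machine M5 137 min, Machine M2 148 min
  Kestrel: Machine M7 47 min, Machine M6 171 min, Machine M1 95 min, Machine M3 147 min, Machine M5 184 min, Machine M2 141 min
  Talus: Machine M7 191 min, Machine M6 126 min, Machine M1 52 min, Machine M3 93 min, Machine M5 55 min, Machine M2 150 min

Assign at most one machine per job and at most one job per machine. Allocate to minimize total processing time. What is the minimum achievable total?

Optimal: Brightly→Machine M2 (47 min), Onyx→Machine M5 (58 min), Umbra→Machine M6 (132 min), Kestrel→Machine M7 (47 min), Talus→Machine M1 (52 min) — total 47+58+132+47+52 = 336 min.
Next-best assignment: Brightly→Machine M2, Onyx→Machine M5, Umbra→Machine M3, Kestrel→Machine M7, Talus→Machine M1 = 347 min.
Checked against all permutations: 336 min is optimal.

Min total: 336 min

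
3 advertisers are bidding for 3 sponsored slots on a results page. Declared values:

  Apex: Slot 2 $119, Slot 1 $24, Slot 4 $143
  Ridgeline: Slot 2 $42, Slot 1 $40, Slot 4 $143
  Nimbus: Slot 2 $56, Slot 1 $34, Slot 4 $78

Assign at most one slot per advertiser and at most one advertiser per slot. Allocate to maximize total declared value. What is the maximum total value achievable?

Optimal: Apex→Slot 2 ($119), Ridgeline→Slot 4 ($143), Nimbus→Slot 1 ($34) — total 119+143+34 = $296.
Row-greedy (each advertiser in turn takes its best remaining slot) gives $219, worse by 77.
Swapping Ridgeline↔Apex (Ridgeline→Slot 2 $42, Apex→Slot 4 $143) loses 77.
No other one-to-one assignment exceeds $296.

Max total: $296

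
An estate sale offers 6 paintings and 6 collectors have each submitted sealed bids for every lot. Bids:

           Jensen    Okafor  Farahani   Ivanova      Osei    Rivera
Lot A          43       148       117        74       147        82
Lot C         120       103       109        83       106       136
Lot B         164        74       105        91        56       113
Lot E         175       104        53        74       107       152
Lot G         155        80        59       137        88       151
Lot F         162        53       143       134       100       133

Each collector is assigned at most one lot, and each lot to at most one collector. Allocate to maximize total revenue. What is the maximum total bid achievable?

Optimal: Jensen→Lot B ($164), Okafor→Lot A ($148), Farahani→Lot F ($143), Ivanova→Lot G ($137), Osei→Lot C ($106), Rivera→Lot E ($152) — total 164+148+143+137+106+152 = $850.
Row-greedy (each collector in turn takes its best remaining lot) gives $822, worse by 28.
Swapping Farahani↔Jensen (Farahani→Lot B $105, Jensen→Lot F $162) loses 40.
Every other assignment is strictly worse.

Maximum total: $850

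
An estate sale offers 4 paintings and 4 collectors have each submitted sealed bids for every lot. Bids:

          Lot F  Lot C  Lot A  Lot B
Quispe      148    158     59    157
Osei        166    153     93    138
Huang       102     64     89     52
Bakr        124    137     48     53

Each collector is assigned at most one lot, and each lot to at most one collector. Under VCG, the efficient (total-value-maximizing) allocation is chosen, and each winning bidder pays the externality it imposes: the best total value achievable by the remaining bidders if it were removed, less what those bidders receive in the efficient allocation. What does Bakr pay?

Efficient allocation: Quispe→Lot B ($157), Osei→Lot F ($166), Huang→Lot A ($89), Bakr→Lot C ($137); total welfare W = $549.
Bakr receives Lot C at value $137, so the others get W − 137 = $412.
Without Bakr: best allocation of the remaining 3 bidders over all 4 lots is Quispe→Lot C ($158), Osei→Lot F ($166), Huang→Lot A ($89), total $413.
VCG payment = (others' best without Bakr) − (others' welfare with Bakr) = 413 − 412 = $1.

Bakr pays $1.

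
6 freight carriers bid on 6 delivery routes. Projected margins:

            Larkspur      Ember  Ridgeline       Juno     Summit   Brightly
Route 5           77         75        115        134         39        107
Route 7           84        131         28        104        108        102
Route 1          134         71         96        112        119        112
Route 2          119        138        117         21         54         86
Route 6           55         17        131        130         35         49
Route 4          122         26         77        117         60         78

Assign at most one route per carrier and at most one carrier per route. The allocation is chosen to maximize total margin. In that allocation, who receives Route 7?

Brightly receives Route 7.

Optimal: Larkspur→Route 4 ($122k), Ember→Route 2 ($138k), Ridgeline→Route 6 ($131k), Juno→Route 5 ($134k), Summit→Route 1 ($119k), Brightly→Route 7 ($102k) — total 122+138+131+134+119+102 = $746k.
Max-entry greedy (repeatedly take the single best remaining cell) gives $723k, worse by 23.
Next-best assignment: Larkspur→Route 4, Ember→Route 2, Ridgeline→Route 6, Juno→Route 5, Summit→Route 7, Brightly→Route 1 = $745k.
Swapping Summit↔Juno (Summit→Route 5 $39k, Juno→Route 1 $112k) loses 102.
No other one-to-one assignment exceeds $746k.
Brightly's own top route is Route 1 ($112k), but forcing Brightly→Route 1 and reassigning the rest optimally gives only $745k — worse by 1.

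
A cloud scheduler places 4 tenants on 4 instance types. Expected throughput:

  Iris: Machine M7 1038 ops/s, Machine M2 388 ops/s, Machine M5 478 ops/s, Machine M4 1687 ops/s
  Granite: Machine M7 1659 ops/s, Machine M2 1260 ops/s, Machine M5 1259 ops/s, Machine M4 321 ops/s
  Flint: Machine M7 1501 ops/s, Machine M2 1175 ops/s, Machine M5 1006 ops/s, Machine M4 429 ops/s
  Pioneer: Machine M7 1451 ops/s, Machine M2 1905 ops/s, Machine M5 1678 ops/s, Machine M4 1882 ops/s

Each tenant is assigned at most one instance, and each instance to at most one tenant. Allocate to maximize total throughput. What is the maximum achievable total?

Optimal: Iris→Machine M4 (1687 ops/s), Granite→Machine M5 (1259 ops/s), Flint→Machine M7 (1501 ops/s), Pioneer→Machine M2 (1905 ops/s) — total 1687+1259+1501+1905 = 6352 ops/s.
Swapping Flint↔Granite (Flint→Machine M5 1006 ops/s, Granite→Machine M7 1659 ops/s) loses 95.

Max total: 6352 ops/s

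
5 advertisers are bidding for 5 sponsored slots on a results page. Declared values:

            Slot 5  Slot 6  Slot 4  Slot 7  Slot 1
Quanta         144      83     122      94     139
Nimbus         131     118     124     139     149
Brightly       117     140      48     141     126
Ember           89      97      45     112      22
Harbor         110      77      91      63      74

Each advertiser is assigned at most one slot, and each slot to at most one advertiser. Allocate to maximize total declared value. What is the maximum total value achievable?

Optimal: Quanta→Slot 5 ($144), Nimbus→Slot 1 ($149), Brightly→Slot 6 ($140), Ember→Slot 7 ($112), Harbor→Slot 4 ($91) — total 144+149+140+112+91 = $636.
Column-greedy (each slot in turn goes to its best remaining advertiser) gives $594, worse by 42.
Next-best assignment: Quanta→Slot 4, Nimbus→Slot 1, Brightly→Slot 6, Ember→Slot 7, Harbor→Slot 5 = $633.
Swapping Ember↔Harbor (Ember→Slot 4 $45, Harbor→Slot 7 $63) loses 95.
Checked against all permutations: $636 is optimal.

Max total: $636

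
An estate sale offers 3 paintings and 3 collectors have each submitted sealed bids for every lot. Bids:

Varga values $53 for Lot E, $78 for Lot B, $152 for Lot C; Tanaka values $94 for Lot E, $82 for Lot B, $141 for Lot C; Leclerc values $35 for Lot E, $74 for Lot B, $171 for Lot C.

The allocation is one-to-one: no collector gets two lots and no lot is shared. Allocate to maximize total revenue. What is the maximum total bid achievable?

Max total: $343

Optimal: Varga→Lot B ($78), Tanaka→Lot E ($94), Leclerc→Lot C ($171) — total 78+94+171 = $343.
Row-greedy (each collector in turn takes its best remaining lot) gives $320, worse by 23.
Next-best assignment: Varga→Lot C, Tanaka→Lot E, Leclerc→Lot B = $320.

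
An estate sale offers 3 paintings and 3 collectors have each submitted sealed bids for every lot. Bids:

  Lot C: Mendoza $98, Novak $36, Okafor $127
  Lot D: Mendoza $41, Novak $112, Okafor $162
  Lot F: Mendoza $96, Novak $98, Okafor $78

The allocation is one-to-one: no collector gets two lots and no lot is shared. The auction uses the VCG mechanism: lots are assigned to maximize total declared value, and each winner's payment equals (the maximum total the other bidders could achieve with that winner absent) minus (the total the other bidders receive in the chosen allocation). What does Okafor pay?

Okafor pays $14.

Efficient allocation: Mendoza→Lot C ($98), Novak→Lot F ($98), Okafor→Lot D ($162); total welfare W = $358.
Okafor receives Lot D at value $162, so the others get W − 162 = $196.
Without Okafor: best allocation of the remaining 2 bidders over all 3 lots is Mendoza→Lot C ($98), Novak→Lot D ($112), total $210.
VCG payment = (others' best without Okafor) − (others' welfare with Okafor) = 210 − 196 = $14.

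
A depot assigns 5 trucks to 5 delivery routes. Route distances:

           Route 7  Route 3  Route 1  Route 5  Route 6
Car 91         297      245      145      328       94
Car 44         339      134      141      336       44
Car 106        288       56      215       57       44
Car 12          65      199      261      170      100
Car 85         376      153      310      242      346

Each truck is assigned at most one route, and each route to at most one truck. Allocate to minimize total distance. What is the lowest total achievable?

Minimum total: 464 km

This is a one-to-one assignment (minimum-cost bipartite matching).
Optimal: Car 91→Route 1 (145 km), Car 44→Route 6 (44 km), Car 106→Route 5 (57 km), Car 12→Route 7 (65 km), Car 85→Route 3 (153 km) — total 145+44+57+65+153 = 464 km.
Row-greedy (each truck in turn takes its cheapest remaining route) gives 660 km, worse by 196.
Next-best assignment: Car 91→Route 6, Car 44→Route 1, Car 106→Route 5, Car 12→Route 7, Car 85→Route 3 = 510 km.
Swapping Car 12↔Car 44 (Car 12→Route 6 100 km, Car 44→Route 7 339 km) adds 330.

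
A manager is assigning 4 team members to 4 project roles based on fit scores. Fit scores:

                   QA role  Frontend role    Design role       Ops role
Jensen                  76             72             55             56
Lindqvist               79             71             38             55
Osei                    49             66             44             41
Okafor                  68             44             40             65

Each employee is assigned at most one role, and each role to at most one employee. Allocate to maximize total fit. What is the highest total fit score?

Max total: 265 pts

This is a one-to-one assignment (maximum-weight bipartite matching).
Optimal: Jensen→Design role (55 pts), Lindqvist→QA role (79 pts), Osei→Frontend role (66 pts), Okafor→Ops role (65 pts) — total 55+79+66+65 = 265 pts.
Column-greedy (each role in turn goes to its best remaining employee) gives 260 pts, worse by 5.
Next-best assignment: Jensen→Frontend role, Lindqvist→QA role, Osei→Design role, Okafor→Ops role = 260 pts.
Checked against all permutations: 265 pts is optimal.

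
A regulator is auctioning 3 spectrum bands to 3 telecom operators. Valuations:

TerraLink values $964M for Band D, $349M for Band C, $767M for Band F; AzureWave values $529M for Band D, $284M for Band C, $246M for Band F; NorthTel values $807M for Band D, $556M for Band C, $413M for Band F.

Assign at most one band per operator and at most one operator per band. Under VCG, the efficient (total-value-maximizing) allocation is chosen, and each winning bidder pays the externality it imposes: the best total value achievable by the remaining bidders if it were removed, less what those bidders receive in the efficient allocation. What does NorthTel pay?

NorthTel pays $245M.

Efficient allocation: TerraLink→Band F ($767M), AzureWave→Band C ($284M), NorthTel→Band D ($807M); total welfare W = $1858M.
NorthTel receives Band D at value $807M, so the others get W − 807 = $1051M.
Without NorthTel: best allocation of the remaining 2 bidders over all 3 bands is TerraLink→Band F ($767M), AzureWave→Band D ($529M), total $1296M.
VCG payment = (others' best without NorthTel) − (others' welfare with NorthTel) = 1296 − 1051 = $245M.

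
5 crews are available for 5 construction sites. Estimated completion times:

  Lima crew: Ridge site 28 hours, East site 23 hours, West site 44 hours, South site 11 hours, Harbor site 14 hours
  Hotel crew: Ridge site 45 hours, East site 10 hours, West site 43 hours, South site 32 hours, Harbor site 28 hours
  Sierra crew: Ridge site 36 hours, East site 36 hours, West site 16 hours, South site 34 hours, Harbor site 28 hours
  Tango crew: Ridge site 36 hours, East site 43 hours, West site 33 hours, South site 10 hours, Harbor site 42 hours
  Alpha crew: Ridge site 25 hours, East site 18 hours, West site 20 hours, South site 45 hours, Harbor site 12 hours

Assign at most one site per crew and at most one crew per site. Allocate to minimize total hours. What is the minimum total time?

Min total: 75 hours

Optimal: Lima crew→Harbor site (14 hours), Hotel crew→East site (10 hours), Sierra crew→West site (16 hours), Tango crew→South site (10 hours), Alpha crew→Ridge site (25 hours) — total 14+10+16+10+25 = 75 hours.
Row-greedy (each crew in turn takes its cheapest remaining site) gives 85 hours, worse by 10.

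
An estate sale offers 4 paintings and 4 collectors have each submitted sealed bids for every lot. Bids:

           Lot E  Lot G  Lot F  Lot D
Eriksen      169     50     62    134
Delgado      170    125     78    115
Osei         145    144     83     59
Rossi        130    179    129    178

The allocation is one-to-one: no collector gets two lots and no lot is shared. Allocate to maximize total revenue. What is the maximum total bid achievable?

Optimal: Eriksen→Lot D ($134), Delgado→Lot E ($170), Osei→Lot G ($144), Rossi→Lot F ($129) — total 134+170+144+129 = $577.
Row-greedy (each collector in turn takes its best remaining lot) gives $555, worse by 22.

Max total: $577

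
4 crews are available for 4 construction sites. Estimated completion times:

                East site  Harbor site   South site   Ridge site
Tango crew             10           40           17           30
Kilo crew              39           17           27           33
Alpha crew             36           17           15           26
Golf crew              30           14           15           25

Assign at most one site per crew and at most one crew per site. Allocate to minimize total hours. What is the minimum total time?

Treat this as an assignment problem: match each crew to one site.
Optimal: Tango crew→East site (10 hours), Kilo crew→Harbor site (17 hours), Alpha crew→South site (15 hours), Golf crew→Ridge site (25 hours) — total 10+17+15+25 = 67 hours.
Column-greedy (each site in turn goes to its cheapest remaining crew) gives 72 hours, worse by 5.
Swapping Kilo crew↔Golf crew (Kilo crew→Ridge site 33 hours, Golf crew→Harbor site 14 hours) adds 5.

Min total: 67 hours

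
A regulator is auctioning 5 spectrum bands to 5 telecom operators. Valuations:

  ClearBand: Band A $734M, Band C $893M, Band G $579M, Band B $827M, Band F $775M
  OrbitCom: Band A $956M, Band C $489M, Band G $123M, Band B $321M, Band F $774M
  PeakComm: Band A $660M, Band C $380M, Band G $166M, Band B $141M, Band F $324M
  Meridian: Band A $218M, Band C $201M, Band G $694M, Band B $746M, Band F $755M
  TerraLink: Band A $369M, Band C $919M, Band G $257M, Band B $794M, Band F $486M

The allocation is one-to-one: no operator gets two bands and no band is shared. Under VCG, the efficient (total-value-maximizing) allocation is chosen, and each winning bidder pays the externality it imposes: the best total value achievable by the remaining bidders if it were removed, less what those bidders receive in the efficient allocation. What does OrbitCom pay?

OrbitCom pays $61M.

Efficient allocation: ClearBand→Band B ($827M), OrbitCom→Band F ($774M), PeakComm→Band A ($660M), Meridian→Band G ($694M), TerraLink→Band C ($919M); total welfare W = $3874M.
OrbitCom receives Band F at value $774M, so the others get W − 774 = $3100M.
Without OrbitCom: best allocation of the remaining 4 bidders over all 5 bands is ClearBand→Band B ($827M), PeakComm→Band A ($660M), Meridian→Band F ($755M), TerraLink→Band C ($919M), total $3161M.
VCG payment = (others' best without OrbitCom) − (others' welfare with OrbitCom) = 3161 − 3100 = $61M.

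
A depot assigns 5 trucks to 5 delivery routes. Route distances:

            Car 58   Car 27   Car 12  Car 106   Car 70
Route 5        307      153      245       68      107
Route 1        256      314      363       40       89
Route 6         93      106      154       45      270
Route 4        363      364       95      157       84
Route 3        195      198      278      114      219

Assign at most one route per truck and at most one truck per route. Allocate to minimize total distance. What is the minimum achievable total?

Optimal: Car 58→Route 6 (93 km), Car 27→Route 3 (198 km), Car 12→Route 4 (95 km), Car 106→Route 1 (40 km), Car 70→Route 5 (107 km) — total 93+198+95+40+107 = 533 km.
Min-entry greedy (repeatedly take the single cheapest remaining cell) gives 648 km, worse by 115.
Next-best assignment: Car 58→Route 6, Car 27→Route 3, Car 12→Route 4, Car 106→Route 5, Car 70→Route 1 = 543 km.
Every other assignment is strictly worse.

Min total: 533 km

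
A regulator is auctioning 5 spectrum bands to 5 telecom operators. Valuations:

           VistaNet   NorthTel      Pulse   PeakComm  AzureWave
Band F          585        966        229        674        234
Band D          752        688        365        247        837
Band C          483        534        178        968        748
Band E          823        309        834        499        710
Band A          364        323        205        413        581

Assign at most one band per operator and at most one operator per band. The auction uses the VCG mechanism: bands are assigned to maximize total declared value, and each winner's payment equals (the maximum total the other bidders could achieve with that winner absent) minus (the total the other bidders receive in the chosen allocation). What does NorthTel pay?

NorthTel pays $89M.

Efficient allocation: VistaNet→Band D ($752M), NorthTel→Band F ($966M), Pulse→Band E ($834M), PeakComm→Band C ($968M), AzureWave→Band A ($581M); total welfare W = $4101M.
NorthTel receives Band F at value $966M, so the others get W − 966 = $3135M.
Without NorthTel: best allocation of the remaining 4 bidders over all 5 bands is VistaNet→Band F ($585M), Pulse→Band E ($834M), PeakComm→Band C ($968M), AzureWave→Band D ($837M), total $3224M.
VCG payment = (others' best without NorthTel) − (others' welfare with NorthTel) = 3224 − 3135 = $89M.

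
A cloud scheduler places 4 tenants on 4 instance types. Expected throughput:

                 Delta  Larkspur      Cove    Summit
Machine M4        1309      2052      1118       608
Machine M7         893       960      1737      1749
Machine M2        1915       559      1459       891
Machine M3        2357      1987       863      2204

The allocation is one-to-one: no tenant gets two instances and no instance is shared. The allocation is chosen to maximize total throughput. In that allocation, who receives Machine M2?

Treat this as an assignment problem: match each tenant to one instance.
Optimal: Delta→Machine M2 (1915 ops/s), Larkspur→Machine M4 (2052 ops/s), Cove→Machine M7 (1737 ops/s), Summit→Machine M3 (2204 ops/s) — total 1915+2052+1737+2204 = 7908 ops/s.
Row-greedy (each tenant in turn takes its best remaining instance) gives 7037 ops/s, worse by 871.
Checked against all permutations: 7908 ops/s is optimal.
Delta's own top instance is Machine M3 (2357 ops/s), but forcing Delta→Machine M3 and reassigning the rest optimally gives only 7617 ops/s — worse by 291.

Delta receives Machine M2.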